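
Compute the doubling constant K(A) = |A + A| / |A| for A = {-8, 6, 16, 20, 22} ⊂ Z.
K = |A + A| / |A| = 14/5

Enumerate A + A = {a + b : a, b ∈ A}. With |A| = 5, there are |A|^2 = 25 ordered sum pairs; collecting distinct values, A + A = {-16, -2, 8, 12, 14, 22, 26, 28, 32, 36, 38, 40, 42, 44}, so |A + A| = 14. Thus K = 14/5. For comparison, the minimum possible |A + A| over all 5-element sets is 2·5 − 1 = 9 (so min K = 9/5), attained only by arithmetic progressions.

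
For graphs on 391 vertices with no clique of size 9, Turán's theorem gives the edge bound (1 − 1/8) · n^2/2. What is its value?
Turán density bound = (7/8) · 391^2/2 = 1070167/16 ≈ 66885.4375

Turán's theorem: ex(n, K_{r+1}) is achieved by the complete r-partite Turán graph T(n, r) with parts as balanced as possible, and is at most (1 − 1/r) · n^2/2. For r = 8, n = 391: the density bound is (7/8) · 152881/2 = 1070167/16 ≈ 66885.4375. The integer-valued extremum is e(T(391, 8)) = 66885, which is strictly less than the density bound 1070167/16 since 8 ∤ 391 (the parts of T(391, 8) cannot all be equal).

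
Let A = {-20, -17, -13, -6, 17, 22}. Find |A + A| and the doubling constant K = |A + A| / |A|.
K = |A + A| / |A| = 20/6 = 10/3

Enumerate A + A = {a + b : a, b ∈ A}. With |A| = 6, there are |A|^2 = 36 ordered sum pairs; collecting distinct values, A + A = {-40, -37, -34, -33, -30, -26, -23, -19, -12, -3, 0, 2, 4, 5, 9, 11, 16, 34, 39, 44}, so |A + A| = 20. Thus K = 20/6 = 10/3. For comparison, the minimum possible |A + A| over all 6-element sets is 2·6 − 1 = 11 (so min K = 11/6), attained only by arithmetic progressions.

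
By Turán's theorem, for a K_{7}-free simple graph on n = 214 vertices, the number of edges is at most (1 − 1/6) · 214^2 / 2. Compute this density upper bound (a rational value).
Turán density bound = (5/6) · 214^2/2 = 57245/3 ≈ 19081.6667

Turán's theorem: ex(n, K_{r+1}) is achieved by the complete r-partite Turán graph T(n, r) with parts as balanced as possible, and is at most (1 − 1/r) · n^2/2. For r = 6, n = 214: the density bound is (5/6) · 45796/2 = 57245/3 ≈ 19081.6667. The integer-valued extremum is e(T(214, 6)) = 19081, which is strictly less than the density bound 57245/3 since 6 ∤ 214 (the parts of T(214, 6) cannot all be equal).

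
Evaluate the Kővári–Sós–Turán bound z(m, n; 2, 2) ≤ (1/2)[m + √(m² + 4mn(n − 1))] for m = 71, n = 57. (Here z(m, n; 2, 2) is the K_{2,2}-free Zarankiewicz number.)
z(71, 57; 2, 2) ≤ (1/2)[71 + √(71² + 4·71·57·56)] = (1/2)[71 + √911569] = 512.8806

Kővári–Sós–Turán: let r_1, ..., r_71 be the row sums and z = Σ r_i the total number of 1s. Each pair of columns can share at most one row with both entries 1 (else a 2×2 all-ones block appears), so Σ_i C(r_i, 2) ≤ C(57, 2) = 1596. By convexity Σ_i C(r_i, 2) ≥ 71·C(z/71, 2) = z(z − 71)/(2·71), giving z² − 71z − 71·57·56 ≤ 0 and hence z ≤ (1/2)[71 + √(5041 + 4·226632)] = (1/2)[71 + √911569] ≈ (1/2)(71 + 954.7612) = 512.8806.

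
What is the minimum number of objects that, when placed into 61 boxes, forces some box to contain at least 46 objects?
n = (46 − 1)·61 + 1 = 2746

By the generalised pigeonhole principle, to guarantee some box contains ≥ r objects we need more than (r − 1) · k objects total. Threshold: n = (r − 1) · k + 1. With r = 46 and k = 61: n = 45 · 61 + 1 = 2745 + 1 = 2746. For n = 2745 = 45 · 61, we can put exactly 45 objects in every box, avoiding 46 in any single one — so 2746 is tight.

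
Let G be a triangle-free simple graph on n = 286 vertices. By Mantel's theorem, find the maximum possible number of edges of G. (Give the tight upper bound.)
ex(286, K_3) = ⌊286^2/4⌋ = 20449

Mantel (1907): a triangle-free graph on n vertices has at most ⌊n^2/4⌋ edges, with equality for the complete bipartite graph K_{⌊n/2⌋, ⌈n/2⌉}. For n = 286: ⌊286^2/4⌋ = ⌊81796/4⌋ = 20449. The extremal graph is K_{143, 143}, which has 143·143 = 20449 edges.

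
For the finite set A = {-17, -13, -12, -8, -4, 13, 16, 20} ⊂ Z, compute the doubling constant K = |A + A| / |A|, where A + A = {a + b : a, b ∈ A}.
K = |A + A| / |A| = 30/8 = 15/4

Enumerate A + A = {a + b : a, b ∈ A}. With |A| = 8, there are |A|^2 = 64 ordered sum pairs; collecting distinct values, A + A = {-34, -30, -29, -26, -25, -24, -21, -20, -17, -16, -12, -8, -4, -1, 0, 1, 3, 4, 5, 7, 8, 9, 12, 16, 26, 29, 32, 33, 36, 40}, so |A + A| = 30. Thus K = 30/8 = 15/4. For comparison, the minimum possible |A + A| over all 8-element sets is 2·8 − 1 = 15 (so min K = 15/8), attained only by arithmetic progressions.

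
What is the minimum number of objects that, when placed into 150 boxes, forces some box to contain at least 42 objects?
n = (42 − 1)·150 + 1 = 6151

By the generalised pigeonhole principle, to guarantee some box contains ≥ r objects we need more than (r − 1) · k objects total. Threshold: n = (r − 1) · k + 1. With r = 42 and k = 150: n = 41 · 150 + 1 = 6150 + 1 = 6151. For n = 6150 = 41 · 150, we can put exactly 41 objects in every box, avoiding 42 in any single one — so 6151 is tight.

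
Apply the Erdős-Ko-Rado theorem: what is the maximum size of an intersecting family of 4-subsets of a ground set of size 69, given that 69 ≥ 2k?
max |F| = C(68, 3) = 50116

Erdős-Ko-Rado (1961): when n ≥ 2k, max |F| = C(n−1, k−1). The bound is attained by the star {A : i ∈ A} for any fixed i ∈ [n]. Here C(69−1, 4−1) = C(68, 3) = 50116.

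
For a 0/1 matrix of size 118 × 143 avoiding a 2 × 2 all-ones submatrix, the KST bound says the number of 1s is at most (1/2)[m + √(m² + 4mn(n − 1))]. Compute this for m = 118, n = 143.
z(118, 143; 2, 2) ≤ (1/2)[118 + √(118² + 4·118·143·142)] = (1/2)[118 + √9598356] = 1608.0607

Kővári–Sós–Turán: let r_1, ..., r_118 be the row sums and z = Σ r_i the total number of 1s. Each pair of columns can share at most one row with both entries 1 (else a 2×2 all-ones block appears), so Σ_i C(r_i, 2) ≤ C(143, 2) = 10153. By convexity Σ_i C(r_i, 2) ≥ 118·C(z/118, 2) = z(z − 118)/(2·118), giving z² − 118z − 118·143·142 ≤ 0 and hence z ≤ (1/2)[118 + √(13924 + 4·2396108)] = (1/2)[118 + √9598356] ≈ (1/2)(118 + 3098.1214) = 1608.0607.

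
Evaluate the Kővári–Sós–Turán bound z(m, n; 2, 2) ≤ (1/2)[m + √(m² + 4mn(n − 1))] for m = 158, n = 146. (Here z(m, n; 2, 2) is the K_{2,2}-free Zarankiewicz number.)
z(158, 146; 2, 2) ≤ (1/2)[158 + √(158² + 4·158·146·145)] = (1/2)[158 + √13404404] = 1909.6013

Kővári–Sós–Turán: let r_1, ..., r_158 be the row sums and z = Σ r_i the total number of 1s. Each pair of columns can share at most one row with both entries 1 (else a 2×2 all-ones block appears), so Σ_i C(r_i, 2) ≤ C(146, 2) = 10585. By convexity Σ_i C(r_i, 2) ≥ 158·C(z/158, 2) = z(z − 158)/(2·158), giving z² − 158z − 158·146·145 ≤ 0 and hence z ≤ (1/2)[158 + √(24964 + 4·3344860)] = (1/2)[158 + √13404404] ≈ (1/2)(158 + 3661.2025) = 1909.6013.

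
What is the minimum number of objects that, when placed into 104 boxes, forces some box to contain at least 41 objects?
n = (41 − 1)·104 + 1 = 4161

By the generalised pigeonhole principle, to guarantee some box contains ≥ r objects we need more than (r − 1) · k objects total. Threshold: n = (r − 1) · k + 1. With r = 41 and k = 104: n = 40 · 104 + 1 = 4160 + 1 = 4161. For n = 4160 = 40 · 104, we can put exactly 40 objects in every box, avoiding 41 in any single one — so 4161 is tight.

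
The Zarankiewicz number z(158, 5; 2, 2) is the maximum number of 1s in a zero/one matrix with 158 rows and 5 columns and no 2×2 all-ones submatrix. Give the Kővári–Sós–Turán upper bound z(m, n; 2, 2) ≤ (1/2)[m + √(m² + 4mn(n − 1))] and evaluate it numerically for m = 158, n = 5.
z(158, 5; 2, 2) ≤ (1/2)[158 + √(158² + 4·158·5·4)] = (1/2)[158 + √37604] = 175.9588

Kővári–Sós–Turán: let r_1, ..., r_158 be the row sums and z = Σ r_i the total number of 1s. Each pair of columns can share at most one row with both entries 1 (else a 2×2 all-ones block appears), so Σ_i C(r_i, 2) ≤ C(5, 2) = 10. By convexity Σ_i C(r_i, 2) ≥ 158·C(z/158, 2) = z(z − 158)/(2·158), giving z² − 158z − 158·5·4 ≤ 0 and hence z ≤ (1/2)[158 + √(24964 + 4·3160)] = (1/2)[158 + √37604] ≈ (1/2)(158 + 193.9175) = 175.9588.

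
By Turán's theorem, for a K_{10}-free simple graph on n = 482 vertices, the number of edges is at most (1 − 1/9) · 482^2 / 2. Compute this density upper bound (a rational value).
Turán density bound = (8/9) · 482^2/2 = 929296/9 ≈ 103255.1111

Turán's theorem: ex(n, K_{r+1}) is achieved by the complete r-partite Turán graph T(n, r) with parts as balanced as possible, and is at most (1 − 1/r) · n^2/2. For r = 9, n = 482: the density bound is (8/9) · 232324/2 = 929296/9 ≈ 103255.1111. The integer-valued extremum is e(T(482, 9)) = 103254, which is strictly less than the density bound 929296/9 since 9 ∤ 482 (the parts of T(482, 9) cannot all be equal).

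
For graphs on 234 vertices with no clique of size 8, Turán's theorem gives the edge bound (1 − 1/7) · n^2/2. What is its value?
Turán density bound = (6/7) · 234^2/2 = 164268/7 ≈ 23466.8571

Turán's theorem: ex(n, K_{r+1}) is achieved by the complete r-partite Turán graph T(n, r) with parts as balanced as possible, and is at most (1 − 1/r) · n^2/2. For r = 7, n = 234: the density bound is (6/7) · 54756/2 = 164268/7 ≈ 23466.8571. The integer-valued extremum is e(T(234, 7)) = 23466, which is strictly less than the density bound 164268/7 since 7 ∤ 234 (the parts of T(234, 7) cannot all be equal).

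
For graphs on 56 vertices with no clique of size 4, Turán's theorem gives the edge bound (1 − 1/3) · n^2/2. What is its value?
Turán density bound = (2/3) · 56^2/2 = 3136/3 ≈ 1045.3333

Turán's theorem: ex(n, K_{r+1}) is achieved by the complete r-partite Turán graph T(n, r) with parts as balanced as possible, and is at most (1 − 1/r) · n^2/2. For r = 3, n = 56: the density bound is (2/3) · 3136/2 = 3136/3 ≈ 1045.3333. The integer-valued extremum is e(T(56, 3)) = 1045, which is strictly less than the density bound 3136/3 since 3 ∤ 56 (the parts of T(56, 3) cannot all be equal).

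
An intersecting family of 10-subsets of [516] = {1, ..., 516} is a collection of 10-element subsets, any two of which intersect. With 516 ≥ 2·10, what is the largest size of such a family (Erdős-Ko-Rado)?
max |F| = C(515, 9) = 6545987496616226880

Erdős-Ko-Rado (1961): when n ≥ 2k, max |F| = C(n−1, k−1). The bound is attained by the star {A : i ∈ A} for any fixed i ∈ [n]. Here C(516−1, 10−1) = C(515, 9) = 6545987496616226880.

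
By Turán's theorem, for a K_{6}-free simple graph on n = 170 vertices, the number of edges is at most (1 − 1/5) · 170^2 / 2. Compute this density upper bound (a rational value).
Turán density bound = (4/5) · 170^2/2 = 11560

Turán's theorem: ex(n, K_{r+1}) is achieved by the complete r-partite Turán graph T(n, r) with parts as balanced as possible, and is at most (1 − 1/r) · n^2/2. For r = 5, n = 170: the density bound is (4/5) · 28900/2 = 11560. Since 5 ∣ 170, the Turán graph T(170, 5) has parts of equal size 34, and its edge count e(T(170, 5)) = 11560 attains the density bound exactly.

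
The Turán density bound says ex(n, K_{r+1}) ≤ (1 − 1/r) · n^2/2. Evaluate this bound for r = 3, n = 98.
Turán density bound = (2/3) · 98^2/2 = 9604/3 ≈ 3201.3333

Turán's theorem: ex(n, K_{r+1}) is achieved by the complete r-partite Turán graph T(n, r) with parts as balanced as possible, and is at most (1 − 1/r) · n^2/2. For r = 3, n = 98: the density bound is (2/3) · 9604/2 = 9604/3 ≈ 3201.3333. The integer-valued extremum is e(T(98, 3)) = 3201, which is strictly less than the density bound 9604/3 since 3 ∤ 98 (the parts of T(98, 3) cannot all be equal).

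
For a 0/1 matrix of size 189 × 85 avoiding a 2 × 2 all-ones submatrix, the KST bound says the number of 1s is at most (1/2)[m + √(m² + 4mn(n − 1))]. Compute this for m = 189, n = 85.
z(189, 85; 2, 2) ≤ (1/2)[189 + √(189² + 4·189·85·84)] = (1/2)[189 + √5433561] = 1260

Kővári–Sós–Turán: let r_1, ..., r_189 be the row sums and z = Σ r_i the total number of 1s. Each pair of columns can share at most one row with both entries 1 (else a 2×2 all-ones block appears), so Σ_i C(r_i, 2) ≤ C(85, 2) = 3570. By convexity Σ_i C(r_i, 2) ≥ 189·C(z/189, 2) = z(z − 189)/(2·189), giving z² − 189z − 189·85·84 ≤ 0 and hence z ≤ (1/2)[189 + √(35721 + 4·1349460)] = (1/2)[189 + √5433561] ≈ (1/2)(189 + 2331) = 1260.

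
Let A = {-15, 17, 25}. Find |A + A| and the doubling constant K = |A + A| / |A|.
K = |A + A| / |A| = 6/3 = 2

Enumerate A + A = {a + b : a, b ∈ A}. With |A| = 3, there are |A|^2 = 9 ordered sum pairs; collecting distinct values, A + A = {-30, 2, 10, 34, 42, 50}, so |A + A| = 6. Thus K = 6/3 = 2. For comparison, the minimum possible |A + A| over all 3-element sets is 2·3 − 1 = 5 (so min K = 5/3), attained only by arithmetic progressions.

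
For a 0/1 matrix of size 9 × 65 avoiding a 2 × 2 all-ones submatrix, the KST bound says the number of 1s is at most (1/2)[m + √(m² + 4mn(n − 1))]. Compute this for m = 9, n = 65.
z(9, 65; 2, 2) ≤ (1/2)[9 + √(9² + 4·9·65·64)] = (1/2)[9 + √149841] = 198.0465

Kővári–Sós–Turán: let r_1, ..., r_9 be the row sums and z = Σ r_i the total number of 1s. Each pair of columns can share at most one row with both entries 1 (else a 2×2 all-ones block appears), so Σ_i C(r_i, 2) ≤ C(65, 2) = 2080. By convexity Σ_i C(r_i, 2) ≥ 9·C(z/9, 2) = z(z − 9)/(2·9), giving z² − 9z − 9·65·64 ≤ 0 and hence z ≤ (1/2)[9 + √(81 + 4·37440)] = (1/2)[9 + √149841] ≈ (1/2)(9 + 387.093) = 198.0465.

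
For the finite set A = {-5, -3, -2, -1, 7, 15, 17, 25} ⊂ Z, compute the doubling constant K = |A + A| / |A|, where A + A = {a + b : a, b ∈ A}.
K = |A + A| / |A| = 28/8 = 7/2

Enumerate A + A = {a + b : a, b ∈ A}. With |A| = 8, there are |A|^2 = 64 ordered sum pairs; collecting distinct values, A + A = {-10, -8, -7, -6, -5, -4, -3, -2, 2, 4, 5, 6, 10, 12, 13, 14, 15, 16, 20, 22, 23, 24, 30, 32, 34, 40, 42, 50}, so |A + A| = 28. Thus K = 28/8 = 7/2. For comparison, the minimum possible |A + A| over all 8-element sets is 2·8 − 1 = 15 (so min K = 15/8), attained only by arithmetic progressions.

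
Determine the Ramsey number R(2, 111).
R(2, 111) = 111

R(2, k) = k for all k ≥ 2: in a 2-colouring of K_k, either some edge is red (a red K_2) or all edges are blue (a blue K_k). And K_{110} coloured all-blue has no blue K_111, so R(2, 111) > 110. Hence R(2, 111) = 111.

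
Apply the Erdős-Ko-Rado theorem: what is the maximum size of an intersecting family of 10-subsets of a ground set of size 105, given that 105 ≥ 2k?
max |F| = C(104, 9) = 2747472247520

The Erdős-Ko-Rado theorem states: for n ≥ 2k, an intersecting family of k-subsets of an n-element set has size at most C(n − 1, k − 1), with equality for 'star' families {A ⊆ [n] : |A| = k, i ∈ A} (fix an element i). For n = 105, k = 10: C(104, 9) = 2747472247520.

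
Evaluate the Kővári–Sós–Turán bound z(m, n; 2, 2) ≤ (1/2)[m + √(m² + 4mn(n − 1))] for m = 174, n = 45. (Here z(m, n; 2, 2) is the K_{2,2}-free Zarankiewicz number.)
z(174, 45; 2, 2) ≤ (1/2)[174 + √(174² + 4·174·45·44)] = (1/2)[174 + √1408356] = 680.3709

Kővári–Sós–Turán: let r_1, ..., r_174 be the row sums and z = Σ r_i the total number of 1s. Each pair of columns can share at most one row with both entries 1 (else a 2×2 all-ones block appears), so Σ_i C(r_i, 2) ≤ C(45, 2) = 990. By convexity Σ_i C(r_i, 2) ≥ 174·C(z/174, 2) = z(z − 174)/(2·174), giving z² − 174z − 174·45·44 ≤ 0 and hence z ≤ (1/2)[174 + √(30276 + 4·344520)] = (1/2)[174 + √1408356] ≈ (1/2)(174 + 1186.7418) = 680.3709.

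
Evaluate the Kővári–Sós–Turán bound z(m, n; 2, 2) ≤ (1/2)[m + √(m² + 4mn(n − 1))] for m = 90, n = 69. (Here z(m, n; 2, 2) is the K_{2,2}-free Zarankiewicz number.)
z(90, 69; 2, 2) ≤ (1/2)[90 + √(90² + 4·90·69·68)] = (1/2)[90 + √1697220] = 696.387

Kővári–Sós–Turán: let r_1, ..., r_90 be the row sums and z = Σ r_i the total number of 1s. Each pair of columns can share at most one row with both entries 1 (else a 2×2 all-ones block appears), so Σ_i C(r_i, 2) ≤ C(69, 2) = 2346. By convexity Σ_i C(r_i, 2) ≥ 90·C(z/90, 2) = z(z − 90)/(2·90), giving z² − 90z − 90·69·68 ≤ 0 and hence z ≤ (1/2)[90 + √(8100 + 4·422280)] = (1/2)[90 + √1697220] ≈ (1/2)(90 + 1302.774) = 696.387.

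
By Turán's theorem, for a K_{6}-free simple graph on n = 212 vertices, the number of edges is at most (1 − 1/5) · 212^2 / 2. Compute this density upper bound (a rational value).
Turán density bound = (4/5) · 212^2/2 = 89888/5 ≈ 17977.6

Turán's theorem: ex(n, K_{r+1}) is achieved by the complete r-partite Turán graph T(n, r) with parts as balanced as possible, and is at most (1 − 1/r) · n^2/2. For r = 5, n = 212: the density bound is (4/5) · 44944/2 = 89888/5 ≈ 17977.6. The integer-valued extremum is e(T(212, 5)) = 17977, which is strictly less than the density bound 89888/5 since 5 ∤ 212 (the parts of T(212, 5) cannot all be equal).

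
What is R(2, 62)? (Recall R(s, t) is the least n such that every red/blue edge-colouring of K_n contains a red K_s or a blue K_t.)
R(2, 62) = 62

R(2, k) = k for all k ≥ 2: in a 2-colouring of K_k, either some edge is red (a red K_2) or all edges are blue (a blue K_k). And K_{61} coloured all-blue has no blue K_62, so R(2, 62) > 61. Hence R(2, 62) = 62.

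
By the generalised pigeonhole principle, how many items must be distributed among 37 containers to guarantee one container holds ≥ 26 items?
n = (26 − 1)·37 + 1 = 926

By the generalised pigeonhole principle, to guarantee some box contains ≥ r objects we need more than (r − 1) · k objects total. Threshold: n = (r − 1) · k + 1. With r = 26 and k = 37: n = 25 · 37 + 1 = 925 + 1 = 926. For n = 925 = 25 · 37, we can put exactly 25 objects in every box, avoiding 26 in any single one — so 926 is tight.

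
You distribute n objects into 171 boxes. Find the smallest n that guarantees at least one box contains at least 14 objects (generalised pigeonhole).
n = (14 − 1)·171 + 1 = 2224

By the generalised pigeonhole principle, to guarantee some box contains ≥ r objects we need more than (r − 1) · k objects total. Threshold: n = (r − 1) · k + 1. With r = 14 and k = 171: n = 13 · 171 + 1 = 2223 + 1 = 2224. For n = 2223 = 13 · 171, we can put exactly 13 objects in every box, avoiding 14 in any single one — so 2224 is tight.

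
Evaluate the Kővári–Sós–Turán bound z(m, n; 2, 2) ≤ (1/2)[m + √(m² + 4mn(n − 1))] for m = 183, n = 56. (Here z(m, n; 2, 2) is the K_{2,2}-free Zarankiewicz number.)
z(183, 56; 2, 2) ≤ (1/2)[183 + √(183² + 4·183·56·55)] = (1/2)[183 + √2288049] = 847.8149

Kővári–Sós–Turán: let r_1, ..., r_183 be the row sums and z = Σ r_i the total number of 1s. Each pair of columns can share at most one row with both entries 1 (else a 2×2 all-ones block appears), so Σ_i C(r_i, 2) ≤ C(56, 2) = 1540. By convexity Σ_i C(r_i, 2) ≥ 183·C(z/183, 2) = z(z − 183)/(2·183), giving z² − 183z − 183·56·55 ≤ 0 and hence z ≤ (1/2)[183 + √(33489 + 4·563640)] = (1/2)[183 + √2288049] ≈ (1/2)(183 + 1512.6298) = 847.8149.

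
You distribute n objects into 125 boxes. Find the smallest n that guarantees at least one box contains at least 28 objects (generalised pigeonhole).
n = (28 − 1)·125 + 1 = 3376

By the generalised pigeonhole principle, to guarantee some box contains ≥ r objects we need more than (r − 1) · k objects total. Threshold: n = (r − 1) · k + 1. With r = 28 and k = 125: n = 27 · 125 + 1 = 3375 + 1 = 3376. For n = 3375 = 27 · 125, we can put exactly 27 objects in every box, avoiding 28 in any single one — so 3376 is tight.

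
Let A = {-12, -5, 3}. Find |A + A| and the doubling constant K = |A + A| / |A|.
K = |A + A| / |A| = 6/3 = 2

Enumerate A + A = {a + b : a, b ∈ A}. With |A| = 3, there are |A|^2 = 9 ordered sum pairs; collecting distinct values, A + A = {-24, -17, -10, -9, -2, 6}, so |A + A| = 6. Thus K = 6/3 = 2. For comparison, the minimum possible |A + A| over all 3-element sets is 2·3 − 1 = 5 (so min K = 5/3), attained only by arithmetic progressions.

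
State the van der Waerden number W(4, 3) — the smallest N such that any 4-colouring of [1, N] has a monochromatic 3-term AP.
W(4, 3) = 76

This is a classical value, W(4, 3) = 76, established by combining an explicit 4-colouring of {1, ..., 75} with no monochromatic 3-AP (giving the lower bound W(4, 3) > 75) and a finite case analysis / exhaustive computer search showing every 4-colouring of {1, ..., 76} has such an AP.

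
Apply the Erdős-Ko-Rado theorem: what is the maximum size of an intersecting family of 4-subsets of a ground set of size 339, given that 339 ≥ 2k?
max |F| = C(338, 3) = 6378736

Erdős-Ko-Rado (1961): when n ≥ 2k, max |F| = C(n−1, k−1). The bound is attained by the star {A : i ∈ A} for any fixed i ∈ [n]. Here C(339−1, 4−1) = C(338, 3) = 6378736.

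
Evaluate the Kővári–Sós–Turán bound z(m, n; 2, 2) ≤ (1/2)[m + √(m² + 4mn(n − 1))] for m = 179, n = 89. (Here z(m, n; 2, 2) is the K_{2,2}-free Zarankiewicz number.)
z(179, 89; 2, 2) ≤ (1/2)[179 + √(179² + 4·179·89·88)] = (1/2)[179 + √5639753] = 1276.9082

Kővári–Sós–Turán: let r_1, ..., r_179 be the row sums and z = Σ r_i the total number of 1s. Each pair of columns can share at most one row with both entries 1 (else a 2×2 all-ones block appears), so Σ_i C(r_i, 2) ≤ C(89, 2) = 3916. By convexity Σ_i C(r_i, 2) ≥ 179·C(z/179, 2) = z(z − 179)/(2·179), giving z² − 179z − 179·89·88 ≤ 0 and hence z ≤ (1/2)[179 + √(32041 + 4·1401928)] = (1/2)[179 + √5639753] ≈ (1/2)(179 + 2374.8164) = 1276.9082.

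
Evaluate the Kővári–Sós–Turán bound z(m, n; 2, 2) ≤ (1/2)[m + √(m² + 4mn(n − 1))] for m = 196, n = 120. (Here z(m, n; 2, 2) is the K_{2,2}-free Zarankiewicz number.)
z(196, 120; 2, 2) ≤ (1/2)[196 + √(196² + 4·196·120·119)] = (1/2)[196 + √11233936] = 1773.8532

Kővári–Sós–Turán: let r_1, ..., r_196 be the row sums and z = Σ r_i the total number of 1s. Each pair of columns can share at most one row with both entries 1 (else a 2×2 all-ones block appears), so Σ_i C(r_i, 2) ≤ C(120, 2) = 7140. By convexity Σ_i C(r_i, 2) ≥ 196·C(z/196, 2) = z(z − 196)/(2·196), giving z² − 196z − 196·120·119 ≤ 0 and hence z ≤ (1/2)[196 + √(38416 + 4·2798880)] = (1/2)[196 + √11233936] ≈ (1/2)(196 + 3351.7064) = 1773.8532.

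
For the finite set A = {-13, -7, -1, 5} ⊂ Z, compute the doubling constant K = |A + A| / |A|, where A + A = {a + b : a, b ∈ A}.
K = |A + A| / |A| = 7/4

Enumerate A + A = {a + b : a, b ∈ A}. With |A| = 4, there are |A|^2 = 16 ordered sum pairs; collecting distinct values, A + A = {-26, -20, -14, -8, -2, 4, 10}, so |A + A| = 7. Thus K = 7/4. Here |A + A| = 2|A| − 1 = 7, the minimum possible — so K = 7/4 is minimal, which holds iff A is an arithmetic progression.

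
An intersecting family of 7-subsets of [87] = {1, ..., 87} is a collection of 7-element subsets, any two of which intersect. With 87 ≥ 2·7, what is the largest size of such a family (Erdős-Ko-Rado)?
max |F| = C(86, 6) = 470155077

Erdős-Ko-Rado (1961): when n ≥ 2k, max |F| = C(n−1, k−1). The bound is attained by the star {A : i ∈ A} for any fixed i ∈ [n]. Here C(87−1, 7−1) = C(86, 6) = 470155077.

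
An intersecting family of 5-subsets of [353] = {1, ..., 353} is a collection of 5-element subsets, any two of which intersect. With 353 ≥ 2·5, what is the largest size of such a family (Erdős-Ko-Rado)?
max |F| = C(352, 4) = 628828200

Erdős-Ko-Rado (1961): when n ≥ 2k, max |F| = C(n−1, k−1). The bound is attained by the star {A : i ∈ A} for any fixed i ∈ [n]. Here C(353−1, 5−1) = C(352, 4) = 628828200.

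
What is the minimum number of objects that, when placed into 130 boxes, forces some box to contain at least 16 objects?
n = (16 − 1)·130 + 1 = 1951

By the generalised pigeonhole principle, to guarantee some box contains ≥ r objects we need more than (r − 1) · k objects total. Threshold: n = (r − 1) · k + 1. With r = 16 and k = 130: n = 15 · 130 + 1 = 1950 + 1 = 1951. For n = 1950 = 15 · 130, we can put exactly 15 objects in every box, avoiding 16 in any single one — so 1951 is tight.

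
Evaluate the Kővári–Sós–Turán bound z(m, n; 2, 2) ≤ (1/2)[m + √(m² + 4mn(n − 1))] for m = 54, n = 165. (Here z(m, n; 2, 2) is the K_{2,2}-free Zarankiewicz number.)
z(54, 165; 2, 2) ≤ (1/2)[54 + √(54² + 4·54·165·164)] = (1/2)[54 + √5847876] = 1236.1191

Kővári–Sós–Turán: let r_1, ..., r_54 be the row sums and z = Σ r_i the total number of 1s. Each pair of columns can share at most one row with both entries 1 (else a 2×2 all-ones block appears), so Σ_i C(r_i, 2) ≤ C(165, 2) = 13530. By convexity Σ_i C(r_i, 2) ≥ 54·C(z/54, 2) = z(z − 54)/(2·54), giving z² − 54z − 54·165·164 ≤ 0 and hence z ≤ (1/2)[54 + √(2916 + 4·1461240)] = (1/2)[54 + √5847876] ≈ (1/2)(54 + 2418.2382) = 1236.1191.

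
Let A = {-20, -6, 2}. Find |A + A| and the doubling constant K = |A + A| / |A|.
K = |A + A| / |A| = 6/3 = 2

Enumerate A + A = {a + b : a, b ∈ A}. With |A| = 3, there are |A|^2 = 9 ordered sum pairs; collecting distinct values, A + A = {-40, -26, -18, -12, -4, 4}, so |A + A| = 6. Thus K = 6/3 = 2. For comparison, the minimum possible |A + A| over all 3-element sets is 2·3 − 1 = 5 (so min K = 5/3), attained only by arithmetic progressions.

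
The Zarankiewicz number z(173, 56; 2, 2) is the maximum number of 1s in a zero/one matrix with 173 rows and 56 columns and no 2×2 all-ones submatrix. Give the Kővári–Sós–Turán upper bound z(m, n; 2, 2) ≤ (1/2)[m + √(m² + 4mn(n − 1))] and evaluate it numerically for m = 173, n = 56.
z(173, 56; 2, 2) ≤ (1/2)[173 + √(173² + 4·173·56·55)] = (1/2)[173 + √2161289] = 821.5662

Kővári–Sós–Turán: let r_1, ..., r_173 be the row sums and z = Σ r_i the total number of 1s. Each pair of columns can share at most one row with both entries 1 (else a 2×2 all-ones block appears), so Σ_i C(r_i, 2) ≤ C(56, 2) = 1540. By convexity Σ_i C(r_i, 2) ≥ 173·C(z/173, 2) = z(z − 173)/(2·173), giving z² − 173z − 173·56·55 ≤ 0 and hence z ≤ (1/2)[173 + √(29929 + 4·532840)] = (1/2)[173 + √2161289] ≈ (1/2)(173 + 1470.1323) = 821.5662.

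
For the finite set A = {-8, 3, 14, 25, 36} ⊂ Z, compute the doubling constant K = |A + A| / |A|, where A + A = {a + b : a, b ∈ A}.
K = |A + A| / |A| = 9/5

Enumerate A + A = {a + b : a, b ∈ A}. With |A| = 5, there are |A|^2 = 25 ordered sum pairs; collecting distinct values, A + A = {-16, -5, 6, 17, 28, 39, 50, 61, 72}, so |A + A| = 9. Thus K = 9/5. Here |A + A| = 2|A| − 1 = 9, the minimum possible — so K = 9/5 is minimal, which holds iff A is an arithmetic progression.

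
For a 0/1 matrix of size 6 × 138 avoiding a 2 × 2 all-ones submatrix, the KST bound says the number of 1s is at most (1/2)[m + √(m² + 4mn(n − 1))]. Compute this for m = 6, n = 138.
z(6, 138; 2, 2) ≤ (1/2)[6 + √(6² + 4·6·138·137)] = (1/2)[6 + √453780] = 339.816

Kővári–Sós–Turán: let r_1, ..., r_6 be the row sums and z = Σ r_i the total number of 1s. Each pair of columns can share at most one row with both entries 1 (else a 2×2 all-ones block appears), so Σ_i C(r_i, 2) ≤ C(138, 2) = 9453. By convexity Σ_i C(r_i, 2) ≥ 6·C(z/6, 2) = z(z − 6)/(2·6), giving z² − 6z − 6·138·137 ≤ 0 and hence z ≤ (1/2)[6 + √(36 + 4·113436)] = (1/2)[6 + √453780] ≈ (1/2)(6 + 673.6319) = 339.816.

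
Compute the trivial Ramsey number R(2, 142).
R(2, 142) = 142

R(2, k) = k for all k ≥ 2: in a 2-colouring of K_k, either some edge is red (a red K_2) or all edges are blue (a blue K_k). And K_{141} coloured all-blue has no blue K_142, so R(2, 142) > 141. Hence R(2, 142) = 142.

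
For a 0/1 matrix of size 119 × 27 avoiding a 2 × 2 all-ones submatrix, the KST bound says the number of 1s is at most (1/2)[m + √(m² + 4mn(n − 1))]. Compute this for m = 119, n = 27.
z(119, 27; 2, 2) ≤ (1/2)[119 + √(119² + 4·119·27·26)] = (1/2)[119 + √348313] = 354.5902

Kővári–Sós–Turán: let r_1, ..., r_119 be the row sums and z = Σ r_i the total number of 1s. Each pair of columns can share at most one row with both entries 1 (else a 2×2 all-ones block appears), so Σ_i C(r_i, 2) ≤ C(27, 2) = 351. By convexity Σ_i C(r_i, 2) ≥ 119·C(z/119, 2) = z(z − 119)/(2·119), giving z² − 119z − 119·27·26 ≤ 0 and hence z ≤ (1/2)[119 + √(14161 + 4·83538)] = (1/2)[119 + √348313] ≈ (1/2)(119 + 590.1805) = 354.5902.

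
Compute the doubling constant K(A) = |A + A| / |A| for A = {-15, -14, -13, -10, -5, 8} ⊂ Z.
K = |A + A| / |A| = 19/6

Enumerate A + A = {a + b : a, b ∈ A}. With |A| = 6, there are |A|^2 = 36 ordered sum pairs; collecting distinct values, A + A = {-30, -29, -28, -27, -26, -25, -24, -23, -20, -19, -18, -15, -10, -7, -6, -5, -2, 3, 16}, so |A + A| = 19. Thus K = 19/6. For comparison, the minimum possible |A + A| over all 6-element sets is 2·6 − 1 = 11 (so min K = 11/6), attained only by arithmetic progressions.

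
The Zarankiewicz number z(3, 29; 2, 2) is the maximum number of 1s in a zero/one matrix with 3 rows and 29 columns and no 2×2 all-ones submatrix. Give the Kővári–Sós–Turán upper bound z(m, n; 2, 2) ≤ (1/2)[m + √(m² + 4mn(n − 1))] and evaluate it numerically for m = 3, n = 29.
z(3, 29; 2, 2) ≤ (1/2)[3 + √(3² + 4·3·29·28)] = (1/2)[3 + √9753] = 50.8786

Kővári–Sós–Turán: let r_1, ..., r_3 be the row sums and z = Σ r_i the total number of 1s. Each pair of columns can share at most one row with both entries 1 (else a 2×2 all-ones block appears), so Σ_i C(r_i, 2) ≤ C(29, 2) = 406. By convexity Σ_i C(r_i, 2) ≥ 3·C(z/3, 2) = z(z − 3)/(2·3), giving z² − 3z − 3·29·28 ≤ 0 and hence z ≤ (1/2)[3 + √(9 + 4·2436)] = (1/2)[3 + √9753] ≈ (1/2)(3 + 98.7573) = 50.8786.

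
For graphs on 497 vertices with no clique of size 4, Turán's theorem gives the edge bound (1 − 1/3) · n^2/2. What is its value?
Turán density bound = (2/3) · 497^2/2 = 247009/3 ≈ 82336.3333

Turán's theorem: ex(n, K_{r+1}) is achieved by the complete r-partite Turán graph T(n, r) with parts as balanced as possible, and is at most (1 − 1/r) · n^2/2. For r = 3, n = 497: the density bound is (2/3) · 247009/2 = 247009/3 ≈ 82336.3333. The integer-valued extremum is e(T(497, 3)) = 82336, which is strictly less than the density bound 247009/3 since 3 ∤ 497 (the parts of T(497, 3) cannot all be equal).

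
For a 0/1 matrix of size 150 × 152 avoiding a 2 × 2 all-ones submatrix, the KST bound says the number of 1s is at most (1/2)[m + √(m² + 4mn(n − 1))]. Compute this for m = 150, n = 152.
z(150, 152; 2, 2) ≤ (1/2)[150 + √(150² + 4·150·152·151)] = (1/2)[150 + √13793700] = 1931.9935

Kővári–Sós–Turán: let r_1, ..., r_150 be the row sums and z = Σ r_i the total number of 1s. Each pair of columns can share at most one row with both entries 1 (else a 2×2 all-ones block appears), so Σ_i C(r_i, 2) ≤ C(152, 2) = 11476. By convexity Σ_i C(r_i, 2) ≥ 150·C(z/150, 2) = z(z − 150)/(2·150), giving z² − 150z − 150·152·151 ≤ 0 and hence z ≤ (1/2)[150 + √(22500 + 4·3442800)] = (1/2)[150 + √13793700] ≈ (1/2)(150 + 3713.9871) = 1931.9935.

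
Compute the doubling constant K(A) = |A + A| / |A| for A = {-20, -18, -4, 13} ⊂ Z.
K = |A + A| / |A| = 10/4 = 5/2

Enumerate A + A = {a + b : a, b ∈ A}. With |A| = 4, there are |A|^2 = 16 ordered sum pairs; collecting distinct values, A + A = {-40, -38, -36, -24, -22, -8, -7, -5, 9, 26}, so |A + A| = 10. Thus K = 10/4 = 5/2. For comparison, the minimum possible |A + A| over all 4-element sets is 2·4 − 1 = 7 (so min K = 7/4), attained only by arithmetic progressions.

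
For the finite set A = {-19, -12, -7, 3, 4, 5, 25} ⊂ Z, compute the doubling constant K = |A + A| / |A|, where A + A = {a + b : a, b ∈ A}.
K = |A + A| / |A| = 25/7

Enumerate A + A = {a + b : a, b ∈ A}. With |A| = 7, there are |A|^2 = 49 ordered sum pairs; collecting distinct values, A + A = {-38, -31, -26, -24, -19, -16, -15, -14, -9, -8, -7, -4, -3, -2, 6, 7, 8, 9, 10, 13, 18, 28, 29, 30, 50}, so |A + A| = 25. Thus K = 25/7. For comparison, the minimum possible |A + A| over all 7-element sets is 2·7 − 1 = 13 (so min K = 13/7), attained only by arithmetic progressions.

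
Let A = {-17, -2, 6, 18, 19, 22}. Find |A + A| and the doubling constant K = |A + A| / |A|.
K = |A + A| / |A| = 21/6 = 7/2

Enumerate A + A = {a + b : a, b ∈ A}. With |A| = 6, there are |A|^2 = 36 ordered sum pairs; collecting distinct values, A + A = {-34, -19, -11, -4, 1, 2, 4, 5, 12, 16, 17, 20, 24, 25, 28, 36, 37, 38, 40, 41, 44}, so |A + A| = 21. Thus K = 21/6 = 7/2. For comparison, the minimum possible |A + A| over all 6-element sets is 2·6 − 1 = 11 (so min K = 11/6), attained only by arithmetic progressions.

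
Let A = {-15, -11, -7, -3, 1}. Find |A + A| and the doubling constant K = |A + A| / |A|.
K = |A + A| / |A| = 9/5

Enumerate A + A = {a + b : a, b ∈ A}. With |A| = 5, there are |A|^2 = 25 ordered sum pairs; collecting distinct values, A + A = {-30, -26, -22, -18, -14, -10, -6, -2, 2}, so |A + A| = 9. Thus K = 9/5. Here |A + A| = 2|A| − 1 = 9, the minimum possible — so K = 9/5 is minimal, which holds iff A is an arithmetic progression.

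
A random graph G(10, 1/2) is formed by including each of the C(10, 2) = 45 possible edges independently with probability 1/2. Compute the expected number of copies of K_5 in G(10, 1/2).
E[# K_5] = C(10, 5) · (1/2)^C(5, 2) = 252 / 2^10 = 63/256 ≈ 0.246094

For each 5-subset S of vertices (there are C(10, 5) = 252 such S), let X_S = 1 if S induces a K_5 (all C(5, 2) = 10 edges present). Then P(X_S = 1) = (1/2)^10 = 1/1024. By linearity of expectation, E[# K_5] = C(10, 5) · (1/2)^10 = 252 / 1024 = 63/256 ≈ 0.246094.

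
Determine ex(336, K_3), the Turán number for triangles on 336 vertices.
ex(336, K_3) = ⌊336^2/4⌋ = 28224

Mantel (1907): a triangle-free graph on n vertices has at most ⌊n^2/4⌋ edges, with equality for the complete bipartite graph K_{⌊n/2⌋, ⌈n/2⌉}. For n = 336: ⌊336^2/4⌋ = ⌊112896/4⌋ = 28224. The extremal graph is K_{168, 168}, which has 168·168 = 28224 edges.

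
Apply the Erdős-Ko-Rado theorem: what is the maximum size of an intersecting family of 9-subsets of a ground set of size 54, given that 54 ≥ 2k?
max |F| = C(53, 8) = 886322710

Erdős-Ko-Rado (1961): when n ≥ 2k, max |F| = C(n−1, k−1). The bound is attained by the star {A : i ∈ A} for any fixed i ∈ [n]. Here C(54−1, 9−1) = C(53, 8) = 886322710.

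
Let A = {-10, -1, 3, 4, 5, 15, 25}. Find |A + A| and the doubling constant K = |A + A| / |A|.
K = |A + A| / |A| = 26/7

Enumerate A + A = {a + b : a, b ∈ A}. With |A| = 7, there are |A|^2 = 49 ordered sum pairs; collecting distinct values, A + A = {-20, -11, -7, -6, -5, -2, 2, 3, 4, 5, 6, 7, 8, 9, 10, 14, 15, 18, 19, 20, 24, 28, 29, 30, 40, 50}, so |A + A| = 26. Thus K = 26/7. For comparison, the minimum possible |A + A| over all 7-element sets is 2·7 − 1 = 13 (so min K = 13/7), attained only by arithmetic progressions.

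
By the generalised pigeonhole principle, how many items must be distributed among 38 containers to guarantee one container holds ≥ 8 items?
n = (8 − 1)·38 + 1 = 267

By the generalised pigeonhole principle, to guarantee some box contains ≥ r objects we need more than (r − 1) · k objects total. Threshold: n = (r − 1) · k + 1. With r = 8 and k = 38: n = 7 · 38 + 1 = 266 + 1 = 267. For n = 266 = 7 · 38, we can put exactly 7 objects in every box, avoiding 8 in any single one — so 267 is tight.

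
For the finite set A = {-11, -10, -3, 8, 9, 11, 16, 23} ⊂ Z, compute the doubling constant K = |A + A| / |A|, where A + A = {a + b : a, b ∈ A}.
K = |A + A| / |A| = 30/8 = 15/4

Enumerate A + A = {a + b : a, b ∈ A}. With |A| = 8, there are |A|^2 = 64 ordered sum pairs; collecting distinct values, A + A = {-22, -21, -20, -14, -13, -6, -3, -2, -1, 0, 1, 5, 6, 8, 12, 13, 16, 17, 18, 19, 20, 22, 24, 25, 27, 31, 32, 34, 39, 46}, so |A + A| = 30. Thus K = 30/8 = 15/4. For comparison, the minimum possible |A + A| over all 8-element sets is 2·8 − 1 = 15 (so min K = 15/8), attained only by arithmetic progressions.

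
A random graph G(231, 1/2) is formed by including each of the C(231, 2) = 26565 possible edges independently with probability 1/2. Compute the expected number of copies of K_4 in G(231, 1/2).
E[# K_4] = C(231, 4) · (1/2)^C(4, 2) = 115584315 / 2^6 = 1806004.921875

For each 4-subset S of vertices (there are C(231, 4) = 115584315 such S), let X_S = 1 if S induces a K_4 (all C(4, 2) = 6 edges present). Then P(X_S = 1) = (1/2)^6 = 1/64. By linearity of expectation, E[# K_4] = C(231, 4) · (1/2)^6 = 115584315 / 64 = 1806004.921875.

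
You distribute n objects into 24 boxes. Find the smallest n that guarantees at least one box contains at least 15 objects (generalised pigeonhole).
n = (15 − 1)·24 + 1 = 337

By the generalised pigeonhole principle, to guarantee some box contains ≥ r objects we need more than (r − 1) · k objects total. Threshold: n = (r − 1) · k + 1. With r = 15 and k = 24: n = 14 · 24 + 1 = 336 + 1 = 337. For n = 336 = 14 · 24, we can put exactly 14 objects in every box, avoiding 15 in any single one — so 337 is tight.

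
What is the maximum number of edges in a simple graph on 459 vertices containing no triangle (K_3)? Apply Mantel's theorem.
ex(459, K_3) = ⌊459^2/4⌋ = 52670

Mantel (1907): a triangle-free graph on n vertices has at most ⌊n^2/4⌋ edges, with equality for the complete bipartite graph K_{⌊n/2⌋, ⌈n/2⌉}. For n = 459: ⌊459^2/4⌋ = ⌊210681/4⌋ = 52670. The extremal graph is K_{229, 230}, which has 229·230 = 52670 edges.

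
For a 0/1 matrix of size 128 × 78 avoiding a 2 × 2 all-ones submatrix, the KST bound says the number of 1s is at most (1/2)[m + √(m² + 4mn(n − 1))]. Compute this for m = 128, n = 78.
z(128, 78; 2, 2) ≤ (1/2)[128 + √(128² + 4·128·78·77)] = (1/2)[128 + √3091456] = 943.1268

Kővári–Sós–Turán: let r_1, ..., r_128 be the row sums and z = Σ r_i the total number of 1s. Each pair of columns can share at most one row with both entries 1 (else a 2×2 all-ones block appears), so Σ_i C(r_i, 2) ≤ C(78, 2) = 3003. By convexity Σ_i C(r_i, 2) ≥ 128·C(z/128, 2) = z(z − 128)/(2·128), giving z² − 128z − 128·78·77 ≤ 0 and hence z ≤ (1/2)[128 + √(16384 + 4·768768)] = (1/2)[128 + √3091456] ≈ (1/2)(128 + 1758.2537) = 943.1268.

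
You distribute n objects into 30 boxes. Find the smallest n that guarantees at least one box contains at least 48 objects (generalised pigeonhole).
n = (48 − 1)·30 + 1 = 1411

By the generalised pigeonhole principle, to guarantee some box contains ≥ r objects we need more than (r − 1) · k objects total. Threshold: n = (r − 1) · k + 1. With r = 48 and k = 30: n = 47 · 30 + 1 = 1410 + 1 = 1411. For n = 1410 = 47 · 30, we can put exactly 47 objects in every box, avoiding 48 in any single one — so 1411 is tight.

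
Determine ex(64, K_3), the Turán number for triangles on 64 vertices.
ex(64, K_3) = ⌊64^2/4⌋ = 1024

Mantel (1907): a triangle-free graph on n vertices has at most ⌊n^2/4⌋ edges, with equality for the complete bipartite graph K_{⌊n/2⌋, ⌈n/2⌉}. For n = 64: ⌊64^2/4⌋ = ⌊4096/4⌋ = 1024. The extremal graph is K_{32, 32}, which has 32·32 = 1024 edges.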